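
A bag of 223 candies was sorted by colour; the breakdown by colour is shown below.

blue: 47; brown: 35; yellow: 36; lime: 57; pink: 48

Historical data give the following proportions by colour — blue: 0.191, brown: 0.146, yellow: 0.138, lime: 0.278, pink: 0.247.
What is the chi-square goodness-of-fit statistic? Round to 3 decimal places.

Expected counts E_i = n·p_i: 223×0.191 = 42.593, 223×0.146 = 32.558, 223×0.138 = 30.774, 223×0.278 = 61.994, 223×0.247 = 55.081.
χ² = (47−42.593)²/42.593 + (35−32.558)²/32.558 + (36−30.774)²/30.774 + (57−61.994)²/61.994 + (48−55.081)²/55.081
   = 0.4560 + 0.1832 + 0.8875 + 0.4023 + 0.9103
Sum = 2.839

2.839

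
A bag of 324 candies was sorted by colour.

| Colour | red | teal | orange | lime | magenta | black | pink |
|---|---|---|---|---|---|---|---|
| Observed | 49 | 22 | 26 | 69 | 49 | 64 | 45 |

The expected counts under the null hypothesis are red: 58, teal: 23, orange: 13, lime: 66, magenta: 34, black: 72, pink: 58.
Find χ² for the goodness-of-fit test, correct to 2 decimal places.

25.00

cat          O        E   (O−E)²/E
red         49       58      1.397
teal        22       23      0.043
orange      26       13     13.000
lime        69       66      0.136
magenta     49       34      6.618
black       64       72      0.889
pink        45       58      2.914
Sum = 25.00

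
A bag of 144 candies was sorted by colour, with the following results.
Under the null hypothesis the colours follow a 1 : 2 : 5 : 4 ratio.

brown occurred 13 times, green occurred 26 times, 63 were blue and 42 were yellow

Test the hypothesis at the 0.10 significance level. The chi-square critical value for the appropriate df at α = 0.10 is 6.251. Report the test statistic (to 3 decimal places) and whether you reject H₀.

1.150; do not reject

Ratio total = 12. Expected counts: 144×1/12 = 12, 144×2/12 = 24, 144×5/12 = 60, 144×4/12 = 48.
cat         O        E   (O−E)²/E
brown      13       12     0.0833
green      26       24     0.1667
blue       63       60     0.1500
yellow     42       48     0.7500
Sum = 1.150
df = 3. Since 1.150 < 6.251, we do not reject H₀.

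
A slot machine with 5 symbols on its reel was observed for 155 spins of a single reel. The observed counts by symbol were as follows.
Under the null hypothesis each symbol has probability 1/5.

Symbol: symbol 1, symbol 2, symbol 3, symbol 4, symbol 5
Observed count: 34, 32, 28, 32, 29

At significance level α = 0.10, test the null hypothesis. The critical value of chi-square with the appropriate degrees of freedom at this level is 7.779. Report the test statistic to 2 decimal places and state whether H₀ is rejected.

Expected count for each of the 5 categories: 155/5 = 31.
χ² = (34−31)²/31 + (32−31)²/31 + (28−31)²/31 + (32−31)²/31 + (29−31)²/31
   = 0.290 + 0.032 + 0.290 + 0.032 + 0.129
Sum = 0.77
df = 4. Since 0.77 < 7.779, we do not reject H₀.

0.77; do not reject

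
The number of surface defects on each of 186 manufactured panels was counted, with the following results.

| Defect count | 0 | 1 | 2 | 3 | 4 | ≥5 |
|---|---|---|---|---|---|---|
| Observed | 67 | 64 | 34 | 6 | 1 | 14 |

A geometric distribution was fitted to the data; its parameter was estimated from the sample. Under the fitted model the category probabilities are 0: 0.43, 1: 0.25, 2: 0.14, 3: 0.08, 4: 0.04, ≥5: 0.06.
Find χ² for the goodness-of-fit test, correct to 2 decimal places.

Expected counts E_i = n·p_i: 186×0.43 = 79.98, 186×0.25 = 46.5, 186×0.14 = 26.04, 186×0.08 = 14.88, 186×0.04 = 7.44, 186×0.06 = 11.16.
cat         O        E   (O−E)²/E
0          67    79.98      2.107
1          64     46.5      6.586
2          34    26.04      2.433
3           6    14.88      5.299
4           1     7.44      5.574
≥5         14    11.16      0.723
Sum = 22.72

22.72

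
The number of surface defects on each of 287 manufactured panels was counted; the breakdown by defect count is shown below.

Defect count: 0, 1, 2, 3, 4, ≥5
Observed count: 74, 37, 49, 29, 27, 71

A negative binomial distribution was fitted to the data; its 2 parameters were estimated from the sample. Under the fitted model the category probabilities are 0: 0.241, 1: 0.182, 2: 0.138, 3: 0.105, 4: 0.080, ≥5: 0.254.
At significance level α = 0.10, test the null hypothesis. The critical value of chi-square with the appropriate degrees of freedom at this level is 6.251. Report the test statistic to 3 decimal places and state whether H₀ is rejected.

7.812; reject

Expected counts E_i = n·p_i: 287×0.241 = 69.167, 287×0.182 = 52.234, 287×0.138 = 39.606, 287×0.105 = 30.135, 287×0.080 = 22.96, 287×0.254 = 72.898.
χ² = (74−69.167)²/69.167 + (37−52.234)²/52.234 + (49−39.606)²/39.606 + (29−30.135)²/30.135 + (27−22.96)²/22.96 + (71−72.898)²/72.898
   = 0.3377 + 4.4430 + 2.2281 + 0.0427 + 0.7109 + 0.0494
Sum = 7.812
df = 3. Since 7.812 > 6.251, we reject H₀.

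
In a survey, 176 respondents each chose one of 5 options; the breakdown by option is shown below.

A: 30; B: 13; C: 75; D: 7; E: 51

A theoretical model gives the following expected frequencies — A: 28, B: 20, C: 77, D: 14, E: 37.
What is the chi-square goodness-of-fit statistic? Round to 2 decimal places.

A: (30 − 28)²/28 = 4/28 = 0.143
B: (13 − 20)²/20 = 49/20 = 2.450
C: (75 − 77)²/77 = 4/77 = 0.052
D: (7 − 14)²/14 = 49/14 = 3.500
E: (51 − 37)²/37 = 196/37 = 5.297
Sum = 11.44

11.44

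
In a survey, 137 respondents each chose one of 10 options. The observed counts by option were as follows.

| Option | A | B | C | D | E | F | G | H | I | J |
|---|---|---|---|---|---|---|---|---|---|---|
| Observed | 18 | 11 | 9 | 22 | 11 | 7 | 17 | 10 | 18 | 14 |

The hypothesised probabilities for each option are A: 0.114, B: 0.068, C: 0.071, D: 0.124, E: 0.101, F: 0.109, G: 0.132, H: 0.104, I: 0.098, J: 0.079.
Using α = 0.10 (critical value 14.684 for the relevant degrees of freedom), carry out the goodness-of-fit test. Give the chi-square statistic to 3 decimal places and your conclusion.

10.819; do not reject

Expected counts E_i = n·p_i: 137×0.114 = 15.618, 137×0.068 = 9.316, 137×0.071 = 9.727, 137×0.124 = 16.988, 137×0.101 = 13.837, 137×0.109 = 14.933, 137×0.132 = 18.084, 137×0.104 = 14.248, 137×0.098 = 13.426, 137×0.079 = 10.823.
cat         O        E   (O−E)²/E
A          18   15.618     0.3633
B          11    9.316     0.3044
C           9    9.727     0.0543
D          22   16.988     1.4787
E          11   13.837     0.5817
F           7   14.933     4.2143
G          17   18.084     0.0650
H          10   14.248     1.2665
I          18   13.426     1.5583
J          14   10.823     0.9326
Sum = 10.819
df = 9. Since 10.819 < 14.684, we do not reject H₀.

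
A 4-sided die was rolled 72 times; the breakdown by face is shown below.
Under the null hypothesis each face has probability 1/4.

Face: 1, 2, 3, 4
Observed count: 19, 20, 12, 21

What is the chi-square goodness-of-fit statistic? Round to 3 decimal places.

Expected count for each of the 4 categories: 72/4 = 18.
1: (19 − 18)²/18 = 1/18 = 0.0556
2: (20 − 18)²/18 = 4/18 = 0.2222
3: (12 − 18)²/18 = 36/18 = 2.0000
4: (21 − 18)²/18 = 9/18 = 0.5000
Sum = 2.778

2.778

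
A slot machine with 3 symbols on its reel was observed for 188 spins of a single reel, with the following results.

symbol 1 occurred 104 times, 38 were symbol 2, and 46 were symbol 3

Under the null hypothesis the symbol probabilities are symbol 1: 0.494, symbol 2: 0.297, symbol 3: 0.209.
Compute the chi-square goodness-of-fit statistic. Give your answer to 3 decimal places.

8.176

Expected counts E_i = n·p_i: 188×0.494 = 92.872, 188×0.297 = 55.836, 188×0.209 = 39.292.
cat           O        E   (O−E)²/E
symbol 1    104   92.872     1.3334
symbol 2     38   55.836     5.6975
symbol 3     46   39.292     1.1452
Sum = 8.176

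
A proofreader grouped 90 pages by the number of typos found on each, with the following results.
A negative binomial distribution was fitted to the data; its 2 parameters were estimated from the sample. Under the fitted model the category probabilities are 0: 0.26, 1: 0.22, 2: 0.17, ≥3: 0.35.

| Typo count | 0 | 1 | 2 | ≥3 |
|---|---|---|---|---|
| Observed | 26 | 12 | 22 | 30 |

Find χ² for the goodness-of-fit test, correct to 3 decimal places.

Expected counts E_i = n·p_i: 90×0.26 = 23.4, 90×0.22 = 19.8, 90×0.17 = 15.3, 90×0.35 = 31.5.
0: (26 − 23.4)²/23.4 = 6.76/23.4 = 0.2889
1: (12 − 19.8)²/19.8 = 60.84/19.8 = 3.0727
2: (22 − 15.3)²/15.3 = 44.89/15.3 = 2.9340
≥3: (30 − 31.5)²/31.5 = 2.25/31.5 = 0.0714
Sum = 6.367

6.367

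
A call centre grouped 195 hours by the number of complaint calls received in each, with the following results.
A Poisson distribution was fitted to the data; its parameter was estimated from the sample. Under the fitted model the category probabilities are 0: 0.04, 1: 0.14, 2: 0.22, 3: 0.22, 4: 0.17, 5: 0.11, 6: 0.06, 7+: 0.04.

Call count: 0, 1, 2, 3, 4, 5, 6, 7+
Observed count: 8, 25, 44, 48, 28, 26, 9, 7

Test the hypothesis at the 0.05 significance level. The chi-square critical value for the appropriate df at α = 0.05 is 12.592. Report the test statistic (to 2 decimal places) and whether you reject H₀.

Expected counts E_i = n·p_i: 195×0.04 = 7.8, 195×0.14 = 27.3, 195×0.22 = 42.9, 195×0.22 = 42.9, 195×0.17 = 33.15, 195×0.11 = 21.45, 195×0.06 = 11.7, 195×0.04 = 7.8.
0: (8 − 7.8)²/7.8 = 0.04/7.8 = 0.005
1: (25 − 27.3)²/27.3 = 5.29/27.3 = 0.194
2: (44 − 42.9)²/42.9 = 1.21/42.9 = 0.028
3: (48 − 42.9)²/42.9 = 26.01/42.9 = 0.606
4: (28 − 33.15)²/33.15 = 26.5225/33.15 = 0.800
5: (26 − 21.45)²/21.45 = 20.7025/21.45 = 0.965
6: (9 − 11.7)²/11.7 = 7.29/11.7 = 0.623
7+: (7 − 7.8)²/7.8 = 0.64/7.8 = 0.082
Sum = 3.30
df = 6. Since 3.30 < 12.592, we do not reject H₀.

3.30; do not reject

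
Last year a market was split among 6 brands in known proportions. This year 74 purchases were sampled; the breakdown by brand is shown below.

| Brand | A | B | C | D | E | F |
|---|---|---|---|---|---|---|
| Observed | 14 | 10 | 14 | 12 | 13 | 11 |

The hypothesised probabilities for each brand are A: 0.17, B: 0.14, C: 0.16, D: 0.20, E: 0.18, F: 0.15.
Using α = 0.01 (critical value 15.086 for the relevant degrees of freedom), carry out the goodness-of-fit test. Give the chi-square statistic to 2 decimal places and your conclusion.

Expected counts E_i = n·p_i: 74×0.17 = 12.58, 74×0.14 = 10.36, 74×0.16 = 11.84, 74×0.20 = 14.8, 74×0.18 = 13.32, 74×0.15 = 11.1.
χ² = (14−12.58)²/12.58 + (10−10.36)²/10.36 + (14−11.84)²/11.84 + (12−14.8)²/14.8 + (13−13.32)²/13.32 + (11−11.1)²/11.1
   = 0.160 + 0.013 + 0.394 + 0.530 + 0.008 + 0.001
Sum = 1.11
df = 5. Since 1.11 < 15.086, we do not reject H₀.

1.11; do not reject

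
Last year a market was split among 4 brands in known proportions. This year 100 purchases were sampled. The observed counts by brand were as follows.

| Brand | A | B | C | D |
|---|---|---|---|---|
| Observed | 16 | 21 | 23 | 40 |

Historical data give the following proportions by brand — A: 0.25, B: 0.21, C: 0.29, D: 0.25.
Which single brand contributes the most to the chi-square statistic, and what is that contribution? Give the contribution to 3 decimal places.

Expected counts E_i = n·p_i: 100×0.25 = 25, 100×0.21 = 21, 100×0.29 = 29, 100×0.25 = 25.
cat         O        E   (O−E)²/E
A          16       25     3.2400
B          21       21     0.0000
C          23       29     1.2414
D          40       25     9.0000
The largest term is for D: 9.000.

D, 9.000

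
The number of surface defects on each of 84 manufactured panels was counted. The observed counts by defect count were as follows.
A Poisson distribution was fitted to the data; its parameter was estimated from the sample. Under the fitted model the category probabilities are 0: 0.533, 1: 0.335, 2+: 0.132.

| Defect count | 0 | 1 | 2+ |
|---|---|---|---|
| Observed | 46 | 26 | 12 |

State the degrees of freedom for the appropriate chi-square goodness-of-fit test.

There are k = 3 categories and 1 parameter estimated from the data, so df = 3 − 1 − 1 = 1.

1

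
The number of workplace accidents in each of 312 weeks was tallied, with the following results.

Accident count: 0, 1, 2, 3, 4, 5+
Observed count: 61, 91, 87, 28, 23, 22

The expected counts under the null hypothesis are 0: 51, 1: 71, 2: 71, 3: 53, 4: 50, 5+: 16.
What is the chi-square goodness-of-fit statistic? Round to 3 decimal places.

39.823

0: (61 − 51)²/51 = 100/51 = 1.9608
1: (91 − 71)²/71 = 400/71 = 5.6338
2: (87 − 71)²/71 = 256/71 = 3.6056
3: (28 − 53)²/53 = 625/53 = 11.7925
4: (23 − 50)²/50 = 729/50 = 14.5800
5+: (22 − 16)²/16 = 36/16 = 2.2500
Sum = 39.823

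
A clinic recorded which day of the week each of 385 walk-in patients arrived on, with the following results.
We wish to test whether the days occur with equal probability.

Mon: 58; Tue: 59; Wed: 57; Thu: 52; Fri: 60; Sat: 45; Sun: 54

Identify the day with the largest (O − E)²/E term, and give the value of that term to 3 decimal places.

Sat, 1.818

Under H₀ each category has probability 1/7, so each expected count is 385/7 = 55.
χ² = (58−55)²/55 + (59−55)²/55 + (57−55)²/55 + (52−55)²/55 + (60−55)²/55 + (45−55)²/55 + (54−55)²/55
   = 0.1636 + 0.2909 + 0.0727 + 0.1636 + 0.4545 + 1.8182 + 0.0182
The largest term is for Sat: 1.818.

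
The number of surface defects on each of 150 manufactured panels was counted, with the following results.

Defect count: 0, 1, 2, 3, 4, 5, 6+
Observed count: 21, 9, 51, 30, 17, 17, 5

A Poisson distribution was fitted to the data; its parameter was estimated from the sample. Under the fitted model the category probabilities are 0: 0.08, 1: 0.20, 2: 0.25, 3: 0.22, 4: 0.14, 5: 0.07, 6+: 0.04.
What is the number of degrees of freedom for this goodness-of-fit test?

There are k = 7 categories and 1 parameter estimated from the data, so df = 7 − 1 − 1 = 5.

5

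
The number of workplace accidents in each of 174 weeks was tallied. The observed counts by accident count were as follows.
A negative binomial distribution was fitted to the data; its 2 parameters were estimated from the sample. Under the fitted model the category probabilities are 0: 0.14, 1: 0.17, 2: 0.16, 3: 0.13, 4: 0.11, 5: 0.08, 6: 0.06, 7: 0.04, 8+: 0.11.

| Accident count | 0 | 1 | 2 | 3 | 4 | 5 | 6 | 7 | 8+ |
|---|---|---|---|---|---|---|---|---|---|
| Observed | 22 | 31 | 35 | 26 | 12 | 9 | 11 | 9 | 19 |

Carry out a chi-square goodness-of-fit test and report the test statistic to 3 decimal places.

Expected counts E_i = n·p_i: 174×0.14 = 24.36, 174×0.17 = 29.58, 174×0.16 = 27.84, 174×0.13 = 22.62, 174×0.11 = 19.14, 174×0.08 = 13.92, 174×0.06 = 10.44, 174×0.04 = 6.96, 174×0.11 = 19.14.
χ² = (22−24.36)²/24.36 + (31−29.58)²/29.58 + (35−27.84)²/27.84 + (26−22.62)²/22.62 + (12−19.14)²/19.14 + (9−13.92)²/13.92 + (11−10.44)²/10.44 + (9−6.96)²/6.96 + (19−19.14)²/19.14
   = 0.2286 + 0.0682 + 1.8414 + 0.5051 + 2.6635 + 1.7390 + 0.0300 + 0.5979 + 0.0010
Sum = 7.675

7.675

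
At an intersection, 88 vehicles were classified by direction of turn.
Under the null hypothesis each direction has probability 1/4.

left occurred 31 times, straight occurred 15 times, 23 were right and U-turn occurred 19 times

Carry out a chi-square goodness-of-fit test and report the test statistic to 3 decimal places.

6.364

Expected count for each of the 4 categories: 88/4 = 22.
χ² = (31−22)²/22 + (15−22)²/22 + (23−22)²/22 + (19−22)²/22
   = 3.6818 + 2.2273 + 0.0455 + 0.4091
Sum = 6.364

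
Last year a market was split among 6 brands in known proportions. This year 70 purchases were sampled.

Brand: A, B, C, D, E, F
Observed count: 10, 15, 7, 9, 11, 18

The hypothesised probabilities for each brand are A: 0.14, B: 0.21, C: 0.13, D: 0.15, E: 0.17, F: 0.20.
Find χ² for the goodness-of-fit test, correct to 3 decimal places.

Expected counts E_i = n·p_i: 70×0.14 = 9.8, 70×0.21 = 14.7, 70×0.13 = 9.1, 70×0.15 = 10.5, 70×0.17 = 11.9, 70×0.20 = 14.
cat         O        E   (O−E)²/E
A          10      9.8     0.0041
B          15     14.7     0.0061
C           7      9.1     0.4846
D           9     10.5     0.2143
E          11     11.9     0.0681
F          18       14     1.1429
Sum = 1.920

1.920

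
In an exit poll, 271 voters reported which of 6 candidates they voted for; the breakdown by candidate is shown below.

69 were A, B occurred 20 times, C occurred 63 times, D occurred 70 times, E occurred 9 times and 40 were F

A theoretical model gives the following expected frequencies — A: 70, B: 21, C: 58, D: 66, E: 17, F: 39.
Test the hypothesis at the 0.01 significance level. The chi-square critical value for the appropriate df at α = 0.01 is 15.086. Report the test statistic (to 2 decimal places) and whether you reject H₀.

4.53; do not reject

A: (69 − 70)²/70 = 1/70 = 0.014
B: (20 − 21)²/21 = 1/21 = 0.048
C: (63 − 58)²/58 = 25/58 = 0.431
D: (70 − 66)²/66 = 16/66 = 0.242
E: (9 − 17)²/17 = 64/17 = 3.765
F: (40 − 39)²/39 = 1/39 = 0.026
Sum = 4.53
df = 5. Since 4.53 < 15.086, we do not reject H₀.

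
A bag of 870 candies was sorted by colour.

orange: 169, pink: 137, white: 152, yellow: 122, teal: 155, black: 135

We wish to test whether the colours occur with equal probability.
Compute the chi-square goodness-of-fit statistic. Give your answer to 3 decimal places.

Under H₀ each category has probability 1/6, so each expected count is 870/6 = 145.
χ² = (169−145)²/145 + (137−145)²/145 + (152−145)²/145 + (122−145)²/145 + (155−145)²/145 + (135−145)²/145
   = 3.9724 + 0.4414 + 0.3379 + 3.6483 + 0.6897 + 0.6897
Sum = 9.779

9.779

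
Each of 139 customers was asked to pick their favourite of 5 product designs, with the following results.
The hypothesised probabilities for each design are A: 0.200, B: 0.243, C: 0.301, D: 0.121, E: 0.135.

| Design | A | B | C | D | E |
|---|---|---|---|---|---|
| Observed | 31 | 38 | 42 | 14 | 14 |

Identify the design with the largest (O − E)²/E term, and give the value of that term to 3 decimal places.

E, 1.210

Expected counts E_i = n·p_i: 139×0.200 = 27.8, 139×0.243 = 33.777, 139×0.301 = 41.839, 139×0.121 = 16.819, 139×0.135 = 18.765.
A: (31 − 27.8)²/27.8 = 10.24/27.8 = 0.3683
B: (38 − 33.777)²/33.777 = 17.833729/33.777 = 0.5280
C: (42 − 41.839)²/41.839 = 0.025921/41.839 = 0.0006
D: (14 − 16.819)²/16.819 = 7.946761/16.819 = 0.4725
E: (14 − 18.765)²/18.765 = 22.705225/18.765 = 1.2100
The largest term is for E: 1.210.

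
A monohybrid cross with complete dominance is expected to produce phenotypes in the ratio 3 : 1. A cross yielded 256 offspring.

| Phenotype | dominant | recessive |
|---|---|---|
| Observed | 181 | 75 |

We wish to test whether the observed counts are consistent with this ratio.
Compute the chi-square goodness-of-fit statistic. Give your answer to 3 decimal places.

Ratio total = 4. Expected counts: 256×3/4 = 192, 256×1/4 = 64.
dominant: (181 − 192)²/192 = 121/192 = 0.6302
recessive: (75 − 64)²/64 = 121/64 = 1.8906
Sum = 2.521

2.521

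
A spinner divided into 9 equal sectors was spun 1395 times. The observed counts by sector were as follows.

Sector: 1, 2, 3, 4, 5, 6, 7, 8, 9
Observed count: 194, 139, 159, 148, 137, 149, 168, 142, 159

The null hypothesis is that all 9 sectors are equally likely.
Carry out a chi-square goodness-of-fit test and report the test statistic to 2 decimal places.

16.49

Under H₀ each category has probability 1/9, so each expected count is 1395/9 = 155.
cat         O        E   (O−E)²/E
1         194      155      9.813
2         139      155      1.652
3         159      155      0.103
4         148      155      0.316
5         137      155      2.090
6         149      155      0.232
7         168      155      1.090
8         142      155      1.090
9         159      155      0.103
Sum = 16.49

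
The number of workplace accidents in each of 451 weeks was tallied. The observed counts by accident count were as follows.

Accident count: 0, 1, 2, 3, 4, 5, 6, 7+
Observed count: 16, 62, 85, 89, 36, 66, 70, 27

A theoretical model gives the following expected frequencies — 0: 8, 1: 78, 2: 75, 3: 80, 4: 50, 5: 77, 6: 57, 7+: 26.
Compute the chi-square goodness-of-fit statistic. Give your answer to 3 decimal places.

22.123

cat         O        E   (O−E)²/E
0          16        8     8.0000
1          62       78     3.2821
2          85       75     1.3333
3          89       80     1.0125
4          36       50     3.9200
5          66       77     1.5714
6          70       57     2.9649
7+         27       26     0.0385
Sum = 22.123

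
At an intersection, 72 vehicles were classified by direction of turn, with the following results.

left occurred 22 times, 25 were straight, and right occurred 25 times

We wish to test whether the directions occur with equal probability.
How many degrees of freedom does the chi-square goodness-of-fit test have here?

2

There are k = 3 categories and no parameters were estimated from the data, so df = 3 − 1 = 2.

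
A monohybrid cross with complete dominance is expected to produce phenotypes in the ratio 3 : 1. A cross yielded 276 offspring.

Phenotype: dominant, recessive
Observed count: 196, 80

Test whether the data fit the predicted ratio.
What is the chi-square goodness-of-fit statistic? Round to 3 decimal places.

Ratio total = 4. Expected counts: 276×3/4 = 207, 276×1/4 = 69.
cat            O        E   (O−E)²/E
dominant     196      207     0.5845
recessive     80       69     1.7536
Sum = 2.338

2.338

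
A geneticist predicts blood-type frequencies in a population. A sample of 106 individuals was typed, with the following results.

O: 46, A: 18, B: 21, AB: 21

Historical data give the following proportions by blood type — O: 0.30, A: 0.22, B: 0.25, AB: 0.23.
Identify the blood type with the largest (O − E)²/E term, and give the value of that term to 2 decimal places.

O, 6.34

Expected counts E_i = n·p_i: 106×0.30 = 31.8, 106×0.22 = 23.32, 106×0.25 = 26.5, 106×0.23 = 24.38.
χ² = (46−31.8)²/31.8 + (18−23.32)²/23.32 + (21−26.5)²/26.5 + (21−24.38)²/24.38
   = 6.341 + 1.214 + 1.142 + 0.469
The largest term is for O: 6.34.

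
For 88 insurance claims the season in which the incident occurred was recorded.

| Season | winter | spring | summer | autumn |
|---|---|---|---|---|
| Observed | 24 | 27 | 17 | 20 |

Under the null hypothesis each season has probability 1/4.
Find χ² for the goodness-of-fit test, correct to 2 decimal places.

2.64

Expected count for each of the 4 categories: 88/4 = 22.
winter: (24 − 22)²/22 = 4/22 = 0.182
spring: (27 − 22)²/22 = 25/22 = 1.136
summer: (17 − 22)²/22 = 25/22 = 1.136
autumn: (20 − 22)²/22 = 4/22 = 0.182
Sum = 2.64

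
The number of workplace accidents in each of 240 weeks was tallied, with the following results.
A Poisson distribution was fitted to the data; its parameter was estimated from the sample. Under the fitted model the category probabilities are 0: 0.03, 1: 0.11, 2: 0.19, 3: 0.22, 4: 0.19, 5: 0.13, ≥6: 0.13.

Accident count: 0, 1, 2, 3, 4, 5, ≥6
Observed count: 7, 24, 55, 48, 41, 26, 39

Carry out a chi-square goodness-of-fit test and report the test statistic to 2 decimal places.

Expected counts E_i = n·p_i: 240×0.03 = 7.2, 240×0.11 = 26.4, 240×0.19 = 45.6, 240×0.22 = 52.8, 240×0.19 = 45.6, 240×0.13 = 31.2, 240×0.13 = 31.2.
cat         O        E   (O−E)²/E
0           7      7.2      0.006
1          24     26.4      0.218
2          55     45.6      1.938
3          48     52.8      0.436
4          41     45.6      0.464
5          26     31.2      0.867
≥6         39     31.2      1.950
Sum = 5.88

5.88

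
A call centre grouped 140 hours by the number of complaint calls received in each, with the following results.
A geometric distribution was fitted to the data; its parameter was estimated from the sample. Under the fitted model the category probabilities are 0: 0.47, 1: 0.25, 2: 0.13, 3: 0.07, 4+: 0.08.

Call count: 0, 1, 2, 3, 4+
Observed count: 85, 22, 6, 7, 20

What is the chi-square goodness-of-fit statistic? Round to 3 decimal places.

Expected counts E_i = n·p_i: 140×0.47 = 65.8, 140×0.25 = 35, 140×0.13 = 18.2, 140×0.07 = 9.8, 140×0.08 = 11.2.
0: (85 − 65.8)²/65.8 = 368.64/65.8 = 5.6024
1: (22 − 35)²/35 = 169/35 = 4.8286
2: (6 − 18.2)²/18.2 = 148.84/18.2 = 8.1780
3: (7 − 9.8)²/9.8 = 7.84/9.8 = 0.8000
4+: (20 − 11.2)²/11.2 = 77.44/11.2 = 6.9143
Sum = 26.323

26.323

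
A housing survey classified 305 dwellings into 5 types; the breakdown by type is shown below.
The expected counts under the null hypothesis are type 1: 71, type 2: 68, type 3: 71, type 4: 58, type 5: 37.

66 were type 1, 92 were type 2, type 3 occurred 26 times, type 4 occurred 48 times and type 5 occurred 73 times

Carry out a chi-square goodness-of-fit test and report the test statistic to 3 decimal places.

74.095

type 1: (66 − 71)²/71 = 25/71 = 0.3521
type 2: (92 − 68)²/68 = 576/68 = 8.4706
type 3: (26 − 71)²/71 = 2025/71 = 28.5211
type 4: (48 − 58)²/58 = 100/58 = 1.7241
type 5: (73 − 37)²/37 = 1296/37 = 35.0270
Sum = 74.095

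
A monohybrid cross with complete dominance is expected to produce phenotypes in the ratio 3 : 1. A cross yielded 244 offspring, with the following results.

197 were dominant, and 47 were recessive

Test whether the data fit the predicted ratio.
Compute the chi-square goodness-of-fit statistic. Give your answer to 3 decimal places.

4.284

Ratio total = 4. Expected counts: 244×3/4 = 183, 244×1/4 = 61.
χ² = (197−183)²/183 + (47−61)²/61
   = 1.0710 + 3.2131
Sum = 4.284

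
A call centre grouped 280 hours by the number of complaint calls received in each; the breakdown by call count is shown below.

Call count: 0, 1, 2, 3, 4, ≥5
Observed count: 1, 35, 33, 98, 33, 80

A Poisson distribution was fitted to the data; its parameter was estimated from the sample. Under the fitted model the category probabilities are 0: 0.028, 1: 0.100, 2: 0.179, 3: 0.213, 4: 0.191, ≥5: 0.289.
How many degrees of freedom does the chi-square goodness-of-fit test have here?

There are k = 6 categories and 1 parameter estimated from the data, so df = 6 − 1 − 1 = 4.

4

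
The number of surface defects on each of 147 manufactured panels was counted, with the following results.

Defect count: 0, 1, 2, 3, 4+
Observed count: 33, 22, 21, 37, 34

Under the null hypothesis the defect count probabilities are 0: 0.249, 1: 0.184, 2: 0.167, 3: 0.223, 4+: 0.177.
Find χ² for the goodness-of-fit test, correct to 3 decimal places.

Expected counts E_i = n·p_i: 147×0.249 = 36.603, 147×0.184 = 27.048, 147×0.167 = 24.549, 147×0.223 = 32.781, 147×0.177 = 26.019.
cat         O        E   (O−E)²/E
0          33   36.603     0.3547
1          22   27.048     0.9421
2          21   24.549     0.5131
3          37   32.781     0.5430
4+         34   26.019     2.4481
Sum = 4.801

4.801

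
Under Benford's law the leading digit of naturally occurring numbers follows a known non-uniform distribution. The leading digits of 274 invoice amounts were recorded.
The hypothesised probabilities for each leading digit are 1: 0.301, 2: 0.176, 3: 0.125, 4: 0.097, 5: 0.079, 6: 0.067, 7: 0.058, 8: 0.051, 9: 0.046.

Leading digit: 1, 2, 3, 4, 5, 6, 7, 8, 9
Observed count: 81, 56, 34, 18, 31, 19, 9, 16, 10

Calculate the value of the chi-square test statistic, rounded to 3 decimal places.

11.936

Expected counts E_i = n·p_i: 274×0.301 = 82.474, 274×0.176 = 48.224, 274×0.125 = 34.25, 274×0.097 = 26.578, 274×0.079 = 21.646, 274×0.067 = 18.358, 274×0.058 = 15.892, 274×0.051 = 13.974, 274×0.046 = 12.604.
χ² = (81−82.474)²/82.474 + (56−48.224)²/48.224 + (34−34.25)²/34.25 + (18−26.578)²/26.578 + (31−21.646)²/21.646 + (19−18.358)²/18.358 + (9−15.892)²/15.892 + (16−13.974)²/13.974 + (10−12.604)²/12.604
   = 0.0263 + 1.2539 + 0.0018 + 2.7685 + 4.0422 + 0.0225 + 2.9889 + 0.2937 + 0.5380
Sum = 11.936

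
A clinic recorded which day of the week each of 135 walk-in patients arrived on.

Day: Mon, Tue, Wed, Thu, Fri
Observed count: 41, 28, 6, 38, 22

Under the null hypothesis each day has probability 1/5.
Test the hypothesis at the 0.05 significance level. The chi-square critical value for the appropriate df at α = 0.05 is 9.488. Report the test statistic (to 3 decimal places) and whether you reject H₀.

29.037; reject

Under H₀ each category has probability 1/5, so each expected count is 135/5 = 27.
cat         O        E   (O−E)²/E
Mon        41       27     7.2593
Tue        28       27     0.0370
Wed         6       27    16.3333
Thu        38       27     4.4815
Fri        22       27     0.9259
Sum = 29.037
df = 4. Since 29.037 > 9.488, we reject H₀.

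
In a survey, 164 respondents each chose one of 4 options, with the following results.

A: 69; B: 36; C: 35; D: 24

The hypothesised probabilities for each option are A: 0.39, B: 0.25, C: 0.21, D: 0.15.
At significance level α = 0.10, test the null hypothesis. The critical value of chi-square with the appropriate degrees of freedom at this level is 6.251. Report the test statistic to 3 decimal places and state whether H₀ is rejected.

1.031; do not reject

Expected counts E_i = n·p_i: 164×0.39 = 63.96, 164×0.25 = 41, 164×0.21 = 34.44, 164×0.15 = 24.6.
χ² = (69−63.96)²/63.96 + (36−41)²/41 + (35−34.44)²/34.44 + (24−24.6)²/24.6
   = 0.3971 + 0.6098 + 0.0091 + 0.0146
Sum = 1.031
df = 3. Since 1.031 < 6.251, we do not reject H₀.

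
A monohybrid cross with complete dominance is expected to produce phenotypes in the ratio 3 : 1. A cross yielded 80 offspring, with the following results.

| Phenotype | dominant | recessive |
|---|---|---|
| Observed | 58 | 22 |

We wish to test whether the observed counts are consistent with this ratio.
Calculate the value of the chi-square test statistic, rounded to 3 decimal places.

Ratio total = 4. Expected counts: 80×3/4 = 60, 80×1/4 = 20.
χ² = (58−60)²/60 + (22−20)²/20
   = 0.0667 + 0.2000
Sum = 0.267

0.267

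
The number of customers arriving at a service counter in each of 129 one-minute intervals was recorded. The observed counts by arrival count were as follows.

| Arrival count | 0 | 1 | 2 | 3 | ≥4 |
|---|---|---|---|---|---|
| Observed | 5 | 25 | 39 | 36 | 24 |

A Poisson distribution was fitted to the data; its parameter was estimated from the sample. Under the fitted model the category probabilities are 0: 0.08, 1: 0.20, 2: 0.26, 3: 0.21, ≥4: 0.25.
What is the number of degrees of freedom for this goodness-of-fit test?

3

There are k = 5 categories and 1 parameter estimated from the data, so df = 5 − 1 − 1 = 3.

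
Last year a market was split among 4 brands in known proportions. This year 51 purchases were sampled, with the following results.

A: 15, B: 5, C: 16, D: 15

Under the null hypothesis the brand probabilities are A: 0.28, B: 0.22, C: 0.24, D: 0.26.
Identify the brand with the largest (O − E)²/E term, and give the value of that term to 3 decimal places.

Expected counts E_i = n·p_i: 51×0.28 = 14.28, 51×0.22 = 11.22, 51×0.24 = 12.24, 51×0.26 = 13.26.
A: (15 − 14.28)²/14.28 = 0.5184/14.28 = 0.0363
B: (5 − 11.22)²/11.22 = 38.6884/11.22 = 3.4482
C: (16 − 12.24)²/12.24 = 14.1376/12.24 = 1.1550
D: (15 − 13.26)²/13.26 = 3.0276/13.26 = 0.2283
The largest term is for B: 3.448.

B, 3.448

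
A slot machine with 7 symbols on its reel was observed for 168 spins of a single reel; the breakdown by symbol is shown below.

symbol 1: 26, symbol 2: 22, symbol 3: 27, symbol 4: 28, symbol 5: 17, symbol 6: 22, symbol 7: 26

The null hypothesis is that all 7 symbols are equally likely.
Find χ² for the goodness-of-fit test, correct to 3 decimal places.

3.750

Under H₀ each category has probability 1/7, so each expected count is 168/7 = 24.
cat           O        E   (O−E)²/E
symbol 1     26       24     0.1667
symbol 2     22       24     0.1667
symbol 3     27       24     0.3750
symbol 4     28       24     0.6667
symbol 5     17       24     2.0417
symbol 6     22       24     0.1667
symbol 7     26       24     0.1667
Sum = 3.750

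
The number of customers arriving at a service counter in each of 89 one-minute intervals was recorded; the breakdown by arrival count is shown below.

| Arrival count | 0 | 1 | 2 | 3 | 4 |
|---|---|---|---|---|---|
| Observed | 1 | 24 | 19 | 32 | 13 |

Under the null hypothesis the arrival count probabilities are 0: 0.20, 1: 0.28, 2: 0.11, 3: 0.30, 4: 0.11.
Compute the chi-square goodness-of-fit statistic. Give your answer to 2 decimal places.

26.66

Expected counts E_i = n·p_i: 89×0.20 = 17.8, 89×0.28 = 24.92, 89×0.11 = 9.79, 89×0.30 = 26.7, 89×0.11 = 9.79.
cat         O        E   (O−E)²/E
0           1     17.8     15.856
1          24    24.92      0.034
2          19     9.79      8.664
3          32     26.7      1.052
4          13     9.79      1.053
Sum = 26.66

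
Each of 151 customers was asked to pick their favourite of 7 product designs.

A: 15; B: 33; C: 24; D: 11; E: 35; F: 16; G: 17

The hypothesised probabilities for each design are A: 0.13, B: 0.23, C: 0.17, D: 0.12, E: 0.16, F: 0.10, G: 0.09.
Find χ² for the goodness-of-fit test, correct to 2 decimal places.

9.86

Expected counts E_i = n·p_i: 151×0.13 = 19.63, 151×0.23 = 34.73, 151×0.17 = 25.67, 151×0.12 = 18.12, 151×0.16 = 24.16, 151×0.10 = 15.1, 151×0.09 = 13.59.
cat         O        E   (O−E)²/E
A          15    19.63      1.092
B          33    34.73      0.086
C          24    25.67      0.109
D          11    18.12      2.798
E          35    24.16      4.864
F          16     15.1      0.054
G          17    13.59      0.856
Sum = 9.86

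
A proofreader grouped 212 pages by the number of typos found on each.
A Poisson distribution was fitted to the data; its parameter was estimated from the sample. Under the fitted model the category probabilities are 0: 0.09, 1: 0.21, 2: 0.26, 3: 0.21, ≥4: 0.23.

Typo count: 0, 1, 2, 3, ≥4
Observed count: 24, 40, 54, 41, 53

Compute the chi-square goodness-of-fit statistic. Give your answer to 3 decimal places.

2.397

Expected counts E_i = n·p_i: 212×0.09 = 19.08, 212×0.21 = 44.52, 212×0.26 = 55.12, 212×0.21 = 44.52, 212×0.23 = 48.76.
cat         O        E   (O−E)²/E
0          24    19.08     1.2687
1          40    44.52     0.4589
2          54    55.12     0.0228
3          41    44.52     0.2783
≥4         53    48.76     0.3687
Sum = 2.397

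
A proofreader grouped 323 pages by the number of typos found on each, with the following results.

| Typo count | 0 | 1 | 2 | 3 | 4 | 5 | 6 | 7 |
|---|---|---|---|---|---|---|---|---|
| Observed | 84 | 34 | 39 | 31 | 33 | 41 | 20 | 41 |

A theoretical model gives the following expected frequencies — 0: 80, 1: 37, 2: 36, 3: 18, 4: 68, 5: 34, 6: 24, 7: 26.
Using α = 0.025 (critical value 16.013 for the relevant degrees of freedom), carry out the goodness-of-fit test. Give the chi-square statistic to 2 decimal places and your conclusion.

cat         O        E   (O−E)²/E
0          84       80      0.200
1          34       37      0.243
2          39       36      0.250
3          31       18      9.389
4          33       68     18.015
5          41       34      1.441
6          20       24      0.667
7          41       26      8.654
Sum = 38.86
df = 7. Since 38.86 > 16.013, we reject H₀.

38.86; reject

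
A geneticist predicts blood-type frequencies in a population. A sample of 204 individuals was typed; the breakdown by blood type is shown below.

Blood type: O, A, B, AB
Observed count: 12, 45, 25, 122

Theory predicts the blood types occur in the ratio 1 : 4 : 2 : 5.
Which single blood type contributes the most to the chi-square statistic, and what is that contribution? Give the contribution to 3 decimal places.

Ratio total = 12. Expected counts: 204×1/12 = 17, 204×4/12 = 68, 204×2/12 = 34, 204×5/12 = 85.
cat         O        E   (O−E)²/E
O          12       17     1.4706
A          45       68     7.7794
B          25       34     2.3824
AB        122       85    16.1059
The largest term is for AB: 16.106.

AB, 16.106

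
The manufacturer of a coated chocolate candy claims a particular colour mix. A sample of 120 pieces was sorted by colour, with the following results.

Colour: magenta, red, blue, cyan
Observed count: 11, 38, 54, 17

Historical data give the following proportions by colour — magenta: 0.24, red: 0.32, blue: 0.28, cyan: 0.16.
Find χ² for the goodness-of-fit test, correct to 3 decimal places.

23.643

Expected counts E_i = n·p_i: 120×0.24 = 28.8, 120×0.32 = 38.4, 120×0.28 = 33.6, 120×0.16 = 19.2.
χ² = (11−28.8)²/28.8 + (38−38.4)²/38.4 + (54−33.6)²/33.6 + (17−19.2)²/19.2
   = 11.0014 + 0.0042 + 12.3857 + 0.2521
Sum = 23.643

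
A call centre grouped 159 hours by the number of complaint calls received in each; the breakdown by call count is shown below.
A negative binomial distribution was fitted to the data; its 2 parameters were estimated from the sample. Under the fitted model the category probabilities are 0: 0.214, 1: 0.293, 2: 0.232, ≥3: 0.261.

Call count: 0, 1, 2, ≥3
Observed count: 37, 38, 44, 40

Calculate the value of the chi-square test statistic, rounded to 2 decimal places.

3.27

Expected counts E_i = n·p_i: 159×0.214 = 34.026, 159×0.293 = 46.587, 159×0.232 = 36.888, 159×0.261 = 41.499.
χ² = (37−34.026)²/34.026 + (38−46.587)²/46.587 + (44−36.888)²/36.888 + (40−41.499)²/41.499
   = 0.260 + 1.583 + 1.371 + 0.054
Sum = 3.27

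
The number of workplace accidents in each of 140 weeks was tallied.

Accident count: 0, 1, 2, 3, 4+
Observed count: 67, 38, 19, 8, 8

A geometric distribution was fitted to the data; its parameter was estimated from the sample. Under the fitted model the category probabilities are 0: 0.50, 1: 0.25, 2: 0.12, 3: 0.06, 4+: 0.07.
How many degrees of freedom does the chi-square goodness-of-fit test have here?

3

There are k = 5 categories and 1 parameter estimated from the data, so df = 5 − 1 − 1 = 3.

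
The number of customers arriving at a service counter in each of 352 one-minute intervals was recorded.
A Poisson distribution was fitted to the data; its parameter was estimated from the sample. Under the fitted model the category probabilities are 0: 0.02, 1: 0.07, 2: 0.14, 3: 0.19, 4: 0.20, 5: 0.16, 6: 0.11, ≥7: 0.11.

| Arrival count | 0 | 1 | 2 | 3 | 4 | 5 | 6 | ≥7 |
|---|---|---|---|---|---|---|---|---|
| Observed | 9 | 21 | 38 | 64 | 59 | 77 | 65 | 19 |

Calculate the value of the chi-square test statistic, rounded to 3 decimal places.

41.109

Expected counts E_i = n·p_i: 352×0.02 = 7.04, 352×0.07 = 24.64, 352×0.14 = 49.28, 352×0.19 = 66.88, 352×0.20 = 70.4, 352×0.16 = 56.32, 352×0.11 = 38.72, 352×0.11 = 38.72.
0: (9 − 7.04)²/7.04 = 3.8416/7.04 = 0.5457
1: (21 − 24.64)²/24.64 = 13.2496/24.64 = 0.5377
2: (38 − 49.28)²/49.28 = 127.2384/49.28 = 2.5819
3: (64 − 66.88)²/66.88 = 8.2944/66.88 = 0.1240
4: (59 − 70.4)²/70.4 = 129.96/70.4 = 1.8460
5: (77 − 56.32)²/56.32 = 427.6624/56.32 = 7.5934
6: (65 − 38.72)²/38.72 = 690.6384/38.72 = 17.8367
≥7: (19 − 38.72)²/38.72 = 388.8784/38.72 = 10.0433
Sum = 41.109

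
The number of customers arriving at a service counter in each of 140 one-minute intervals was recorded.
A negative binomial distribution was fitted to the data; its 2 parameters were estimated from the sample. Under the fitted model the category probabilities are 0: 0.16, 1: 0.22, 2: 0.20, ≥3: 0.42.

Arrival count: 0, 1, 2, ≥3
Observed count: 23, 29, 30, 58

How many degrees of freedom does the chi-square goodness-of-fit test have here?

1

There are k = 4 categories and 2 parameters estimated from the data, so df = 4 − 1 − 2 = 1.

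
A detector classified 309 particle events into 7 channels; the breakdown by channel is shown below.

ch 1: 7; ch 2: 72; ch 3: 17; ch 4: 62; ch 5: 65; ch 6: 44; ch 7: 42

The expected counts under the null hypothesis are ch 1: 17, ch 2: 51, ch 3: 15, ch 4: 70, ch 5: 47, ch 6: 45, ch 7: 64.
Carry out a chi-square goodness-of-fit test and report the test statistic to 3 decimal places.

30.189

cat         O        E   (O−E)²/E
ch 1        7       17     5.8824
ch 2       72       51     8.6471
ch 3       17       15     0.2667
ch 4       62       70     0.9143
ch 5       65       47     6.8936
ch 6       44       45     0.0222
ch 7       42       64     7.5625
Sum = 30.189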